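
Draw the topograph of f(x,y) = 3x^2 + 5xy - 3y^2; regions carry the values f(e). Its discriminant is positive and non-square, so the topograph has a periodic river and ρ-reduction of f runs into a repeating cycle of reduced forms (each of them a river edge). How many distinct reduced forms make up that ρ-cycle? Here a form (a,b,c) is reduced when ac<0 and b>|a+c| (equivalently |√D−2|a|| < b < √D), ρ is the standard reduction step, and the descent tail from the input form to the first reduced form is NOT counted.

D = 61, ⌊√D⌋ = 7
river: ρ → (-3,7,1)
river: ρ → (1,7,-3)
river: ρ → (-3,5,3)
river: ρ → (3,7,-1)
river: ρ → (-1,7,3)
river: ρ → (3,5,-3)
ρ-cycle length = 6 (tail of 0 descent steps not counted)

6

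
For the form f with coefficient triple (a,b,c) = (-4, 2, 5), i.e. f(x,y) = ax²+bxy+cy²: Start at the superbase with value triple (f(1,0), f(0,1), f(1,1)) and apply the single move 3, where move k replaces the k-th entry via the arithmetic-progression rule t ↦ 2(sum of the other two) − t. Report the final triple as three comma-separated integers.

start (-4,5,3) = (f(1,0),f(0,1),f(1,1))
replace slot 3: 2·((-4)+5) − 3 = -1 → (-4,5,-1)

-4,5,-1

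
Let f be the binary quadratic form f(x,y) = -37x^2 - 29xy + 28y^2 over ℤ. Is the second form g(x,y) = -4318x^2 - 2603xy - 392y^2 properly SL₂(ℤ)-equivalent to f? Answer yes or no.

D₁ = 4985, D₂ = 4985
river cycle of f (length 54): (28, 29, -37), (-37, 45, 20), (20, 35, -47), (-47, 59, 8), (8, 69, -7), (-7, 57, 62), (62, 67, -2), (-2, 69, 28), (28, 43, -28), (-28, 69, 2), … (44 more)
river cycle of g (length 54): (-37, 45, 20), (20, 35, -47), (-47, 59, 8), (8, 69, -7), (-7, 57, 62), (62, 67, -2), (-2, 69, 28), (28, 43, -28), (-28, 69, 2), (2, 67, -62), … (44 more)
cycles coincide ⇒ equivalent

yes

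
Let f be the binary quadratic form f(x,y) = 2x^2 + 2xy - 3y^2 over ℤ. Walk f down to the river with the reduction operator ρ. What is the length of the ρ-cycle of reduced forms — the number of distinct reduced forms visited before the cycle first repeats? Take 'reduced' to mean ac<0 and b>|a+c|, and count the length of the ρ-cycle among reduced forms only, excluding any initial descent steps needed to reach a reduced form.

D = 28, ⌊√D⌋ = 5
river: ρ → (-3,4,1)
river: ρ → (1,4,-3)
river: ρ → (-3,2,2)
river: ρ → (2,2,-3)
ρ-cycle length = 4 (tail of 0 descent steps not counted)

4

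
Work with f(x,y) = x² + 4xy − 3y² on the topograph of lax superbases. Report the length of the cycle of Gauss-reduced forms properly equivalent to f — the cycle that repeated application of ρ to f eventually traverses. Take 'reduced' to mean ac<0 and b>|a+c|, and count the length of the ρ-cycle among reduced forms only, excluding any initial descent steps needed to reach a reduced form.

D = 28, ⌊√D⌋ = 5
river: ρ → (-3,2,2)
river: ρ → (2,2,-3)
river: ρ → (-3,4,1)
river: ρ → (1,4,-3)
ρ-cycle length = 4 (tail of 0 descent steps not counted)

4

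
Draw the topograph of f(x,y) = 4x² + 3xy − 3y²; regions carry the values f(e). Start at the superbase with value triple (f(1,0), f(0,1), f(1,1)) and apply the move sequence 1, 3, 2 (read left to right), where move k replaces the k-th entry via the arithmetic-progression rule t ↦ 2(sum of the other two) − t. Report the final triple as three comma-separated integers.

start (4,-3,4) = (f(1,0),f(0,1),f(1,1))
replace slot 1: 2·((-3)+4) − 4 = -2 → (-2,-3,4)
replace slot 3: 2·((-2)+(-3)) − 4 = -14 → (-2,-3,-14)
replace slot 2: 2·((-2)+(-14)) − (-3) = -29 → (-2,-29,-14)

-2,-29,-14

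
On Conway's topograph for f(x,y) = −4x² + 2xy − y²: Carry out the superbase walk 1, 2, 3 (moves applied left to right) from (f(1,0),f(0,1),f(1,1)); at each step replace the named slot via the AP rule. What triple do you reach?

start (-4,-1,-3) = (f(1,0),f(0,1),f(1,1))
replace slot 1: 2·((-1)+(-3)) − (-4) = -4 → (-4,-1,-3)
replace slot 2: 2·((-4)+(-3)) − (-1) = -13 → (-4,-13,-3)
replace slot 3: 2·((-4)+(-13)) − (-3) = -31 → (-4,-13,-31)

-4,-13,-31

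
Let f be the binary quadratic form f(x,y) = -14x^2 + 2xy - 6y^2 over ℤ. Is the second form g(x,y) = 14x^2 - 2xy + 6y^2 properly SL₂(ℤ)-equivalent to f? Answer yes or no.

D₁ = -332, D₂ = -332
f is negative-definite; reduce −f:
−f: flip: (14,-2,6)→(6,2,14)
−f: reduced (well bottom): (6,2,14) with a≤c, −a<b≤a
flip sign back: reduced form of f is (-6,-2,-14)
g: flip: (14,-2,6)→(6,2,14)
g: reduced (well bottom): (6,2,14) with a≤c, −a<b≤a
reduced forms (-6, -2, -14) vs (6, 2, 14) ⇒ inequivalent

no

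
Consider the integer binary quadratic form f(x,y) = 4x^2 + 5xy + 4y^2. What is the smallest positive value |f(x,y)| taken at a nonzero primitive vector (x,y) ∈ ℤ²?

translate: b→-3 (≡5 mod 8), so (4,5,4)→(4,-3,3)
flip: (4,-3,3)→(3,3,4)
reduced (well bottom): (3,3,4) with a≤c, −a<b≤a
well minimum = a = 3

3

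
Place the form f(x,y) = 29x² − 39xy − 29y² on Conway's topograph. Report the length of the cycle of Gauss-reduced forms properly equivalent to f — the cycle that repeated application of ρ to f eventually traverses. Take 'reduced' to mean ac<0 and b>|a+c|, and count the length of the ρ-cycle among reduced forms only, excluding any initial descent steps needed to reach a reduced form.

D = 4885, ⌊√D⌋ = 69
descent: ρ → (-29,39,29)  [lands on river]
river: ρ → (29,19,-39)
river: ρ → (-39,59,9)
river: ρ → (9,67,-11)
river: ρ → (-11,65,15)
river: ρ → (15,55,-31)
river: ρ → (-31,69,1)
river: ρ → (1,69,-31)
river: ρ → (-31,55,15)
river: ρ → (15,65,-11)
river: ρ → (-11,67,9)
river: ρ → (9,59,-39)
river: ρ → (-39,19,29)
river: ρ → (29,39,-29)
river: ρ → (-29,19,39)
river: ρ → (39,59,-9)
river: ρ → (-9,67,11)
river: ρ → (11,65,-15)
river: ρ → (-15,55,31)
river: ρ → (31,69,-1)
river: ρ → (-1,69,31)
river: ρ → (31,55,-15)
river: ρ → (-15,65,11)
river: ρ → (11,67,-9)
river: ρ → (-9,59,39)
river: ρ → (39,19,-29)
ρ-cycle length = 26 (tail of 1 descent step not counted)

26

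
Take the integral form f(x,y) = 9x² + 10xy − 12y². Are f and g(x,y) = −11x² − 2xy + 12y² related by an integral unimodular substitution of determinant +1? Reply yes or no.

D₁ = 532, D₂ = 532
river cycle of f (length 16): (-12, 14, 7), (7, 14, -12), (-12, 10, 9), (9, 8, -13), (-13, 18, 4), (4, 22, -3), (-3, 20, 11), (11, 2, -12), (-12, 22, 1), (1, 22, -12), … (6 more)
river cycle of g (length 16): (12, 2, -11), (-11, 20, 3), (3, 22, -4), (-4, 18, 13), (13, 8, -9), (-9, 10, 12), (12, 14, -7), (-7, 14, 12), (12, 10, -9), (-9, 8, 13), … (6 more)
cycles differ ⇒ inequivalent

no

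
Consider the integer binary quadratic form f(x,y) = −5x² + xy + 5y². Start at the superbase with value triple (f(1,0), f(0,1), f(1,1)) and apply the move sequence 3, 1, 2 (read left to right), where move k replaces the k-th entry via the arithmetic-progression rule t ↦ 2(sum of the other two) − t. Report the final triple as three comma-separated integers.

start (-5,5,1) = (f(1,0),f(0,1),f(1,1))
replace slot 3: 2·((-5)+5) − 1 = -1 → (-5,5,-1)
replace slot 1: 2·(5+(-1)) − (-5) = 13 → (13,5,-1)
replace slot 2: 2·(13+(-1)) − 5 = 19 → (13,19,-1)

13,19,-1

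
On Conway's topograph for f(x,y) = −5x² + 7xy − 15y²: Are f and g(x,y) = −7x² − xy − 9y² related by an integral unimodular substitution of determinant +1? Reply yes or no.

D₁ = -251, D₂ = -251
f is negative-definite; reduce −f:
−f: translate: b→3 (≡-7 mod 10), so (5,-7,15)→(5,3,13)
−f: reduced (well bottom): (5,3,13) with a≤c, −a<b≤a
flip sign back: reduced form of f is (-5,-3,-13)
g is negative-definite; reduce −g:
−g: reduced (well bottom): (7,1,9) with a≤c, −a<b≤a
flip sign back: reduced form of g is (-7,-1,-9)
reduced forms (-5, -3, -13) vs (-7, -1, -9) ⇒ inequivalent

no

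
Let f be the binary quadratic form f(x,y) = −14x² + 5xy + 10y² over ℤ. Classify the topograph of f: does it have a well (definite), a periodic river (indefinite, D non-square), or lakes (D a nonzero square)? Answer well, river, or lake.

D = b²−4ac = 5² − 4·(-14)·10 = 585
D > 0 non-square ⇒ indefinite ⇒ periodic river

river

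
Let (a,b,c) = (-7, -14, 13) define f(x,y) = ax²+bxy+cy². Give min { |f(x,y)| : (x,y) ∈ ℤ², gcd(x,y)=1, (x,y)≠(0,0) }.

descent: ρ → (13,14,-7)  [lands on river]
river: ρ → (-7,14,13)
river: ρ → (13,12,-8)
river: ρ → (-8,20,5)
river: ρ → (5,20,-8)
river: ρ → (-8,12,13)
closes: descent 1, river 6
min |a| on river = 5

5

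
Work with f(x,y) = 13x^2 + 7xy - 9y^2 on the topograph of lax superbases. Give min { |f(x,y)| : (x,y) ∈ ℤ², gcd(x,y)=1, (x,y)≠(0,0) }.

river: ρ → (-9,11,11)
river: ρ → (11,11,-9)
river: ρ → (-9,7,13)
river: ρ → (13,19,-3)
river: ρ → (-3,17,19)
river: ρ → (19,21,-1)
river: ρ → (-1,21,19)
river: ρ → (19,17,-3)
river: ρ → (-3,19,13)
river: ρ → (13,7,-9)
closes: descent 0, river 10
min |a| on river = 1

1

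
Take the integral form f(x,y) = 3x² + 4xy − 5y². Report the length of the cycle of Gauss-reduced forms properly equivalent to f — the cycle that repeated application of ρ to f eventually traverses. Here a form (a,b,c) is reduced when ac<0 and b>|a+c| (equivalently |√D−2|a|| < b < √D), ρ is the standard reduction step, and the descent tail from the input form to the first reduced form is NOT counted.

D = 76, ⌊√D⌋ = 8
river: ρ → (-5,6,2)
river: ρ → (2,6,-5)
river: ρ → (-5,4,3)
river: ρ → (3,8,-1)
river: ρ → (-1,8,3)
river: ρ → (3,4,-5)
ρ-cycle length = 6 (tail of 0 descent steps not counted)

6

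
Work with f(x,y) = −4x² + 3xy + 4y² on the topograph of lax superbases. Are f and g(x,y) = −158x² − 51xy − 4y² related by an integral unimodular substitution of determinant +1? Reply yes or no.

D₁ = 73, D₂ = 73
river cycle of f (length 18): (4, 5, -3), (-3, 7, 2), (2, 5, -6), (-6, 7, 1), (1, 7, -6), (-6, 5, 2), (2, 7, -3), (-3, 5, 4), (4, 3, -4), (-4, 5, 3), … (8 more)
river cycle of g (length 18): (-4, 3, 4), (4, 5, -3), (-3, 7, 2), (2, 5, -6), (-6, 7, 1), (1, 7, -6), (-6, 5, 2), (2, 7, -3), (-3, 5, 4), (4, 3, -4), … (8 more)
cycles coincide ⇒ equivalent

yes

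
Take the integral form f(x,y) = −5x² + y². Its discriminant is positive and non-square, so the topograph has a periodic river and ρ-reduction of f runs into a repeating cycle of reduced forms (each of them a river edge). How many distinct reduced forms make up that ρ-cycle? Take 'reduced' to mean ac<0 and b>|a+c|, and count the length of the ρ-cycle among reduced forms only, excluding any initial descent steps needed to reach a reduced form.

D = 20, ⌊√D⌋ = 4
descent: ρ → (1,4,-1)  [lands on river]
river: ρ → (-1,4,1)
ρ-cycle length = 2 (tail of 1 descent step not counted)

2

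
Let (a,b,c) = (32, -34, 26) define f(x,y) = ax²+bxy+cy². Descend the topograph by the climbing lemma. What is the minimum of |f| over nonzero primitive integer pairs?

translate: b→30 (≡-34 mod 64), so (32,-34,26)→(32,30,24)
flip: (32,30,24)→(24,-30,32)
translate: b→18 (≡-30 mod 48), so (24,-30,32)→(24,18,26)
reduced (well bottom): (24,18,26) with a≤c, −a<b≤a
well minimum = a = 24

24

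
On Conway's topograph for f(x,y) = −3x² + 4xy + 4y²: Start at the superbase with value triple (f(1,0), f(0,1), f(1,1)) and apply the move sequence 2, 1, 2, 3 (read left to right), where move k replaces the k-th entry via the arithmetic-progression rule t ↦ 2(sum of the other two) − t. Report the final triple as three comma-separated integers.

start (-3,4,5) = (f(1,0),f(0,1),f(1,1))
replace slot 2: 2·((-3)+5) − 4 = 0 → (-3,0,5)
replace slot 1: 2·(0+5) − (-3) = 13 → (13,0,5)
replace slot 2: 2·(13+5) − 0 = 36 → (13,36,5)
replace slot 3: 2·(13+36) − 5 = 93 → (13,36,93)

13,36,93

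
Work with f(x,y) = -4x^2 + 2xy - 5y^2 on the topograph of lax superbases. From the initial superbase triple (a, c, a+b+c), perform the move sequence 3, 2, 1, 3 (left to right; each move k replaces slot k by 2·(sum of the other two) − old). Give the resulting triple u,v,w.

start (-4,-5,-7) = (f(1,0),f(0,1),f(1,1))
replace slot 3: 2·((-4)+(-5)) − (-7) = -11 → (-4,-5,-11)
replace slot 2: 2·((-4)+(-11)) − (-5) = -25 → (-4,-25,-11)
replace slot 1: 2·((-25)+(-11)) − (-4) = -68 → (-68,-25,-11)
replace slot 3: 2·((-68)+(-25)) − (-11) = -175 → (-68,-25,-175)

-68,-25,-175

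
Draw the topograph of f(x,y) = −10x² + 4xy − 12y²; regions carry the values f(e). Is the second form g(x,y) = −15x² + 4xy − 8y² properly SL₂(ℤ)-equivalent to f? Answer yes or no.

D₁ = -464, D₂ = -464
f is negative-definite; reduce −f:
−f: reduced (well bottom): (10,-4,12) with a≤c, −a<b≤a
flip sign back: reduced form of f is (-10,4,-12)
g is negative-definite; reduce −g:
−g: flip: (15,-4,8)→(8,4,15)
−g: reduced (well bottom): (8,4,15) with a≤c, −a<b≤a
flip sign back: reduced form of g is (-8,-4,-15)
reduced forms (-10, 4, -12) vs (-8, -4, -15) ⇒ inequivalent

no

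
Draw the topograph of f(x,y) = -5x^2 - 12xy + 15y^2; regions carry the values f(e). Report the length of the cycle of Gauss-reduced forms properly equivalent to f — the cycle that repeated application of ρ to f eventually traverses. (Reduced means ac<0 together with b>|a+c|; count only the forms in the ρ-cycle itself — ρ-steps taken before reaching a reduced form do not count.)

D = 444, ⌊√D⌋ = 21
descent: ρ → (15,12,-5)  [lands on river]
river: ρ → (-5,18,6)
river: ρ → (6,18,-5)
river: ρ → (-5,12,15)
river: ρ → (15,18,-2)
river: ρ → (-2,18,15)
ρ-cycle length = 6 (tail of 1 descent step not counted)

6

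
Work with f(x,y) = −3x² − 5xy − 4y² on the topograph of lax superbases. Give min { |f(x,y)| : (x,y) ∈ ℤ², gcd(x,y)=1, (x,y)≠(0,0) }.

translate: b→-1 (≡5 mod 6), so (3,5,4)→(3,-1,2)
flip: (3,-1,2)→(2,1,3)
reduced (well bottom): (2,1,3) with a≤c, −a<b≤a
well minimum |f| = |-2| = 2 (negative-definite)

2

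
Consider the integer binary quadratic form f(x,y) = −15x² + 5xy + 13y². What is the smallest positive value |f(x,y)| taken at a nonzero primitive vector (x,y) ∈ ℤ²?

river: ρ → (13,21,-7)
river: ρ → (-7,21,13)
river: ρ → (13,5,-15)
river: ρ → (-15,25,3)
river: ρ → (3,23,-23)
river: ρ → (-23,23,3)
river: ρ → (3,25,-15)
river: ρ → (-15,5,13)
closes: descent 0, river 8
min |a| on river = 3

3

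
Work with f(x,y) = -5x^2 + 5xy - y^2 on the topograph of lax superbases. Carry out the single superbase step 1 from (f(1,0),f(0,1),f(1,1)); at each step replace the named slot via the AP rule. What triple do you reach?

start (-5,-1,-1) = (f(1,0),f(0,1),f(1,1))
replace slot 1: 2·((-1)+(-1)) − (-5) = 1 → (1,-1,-1)

1,-1,-1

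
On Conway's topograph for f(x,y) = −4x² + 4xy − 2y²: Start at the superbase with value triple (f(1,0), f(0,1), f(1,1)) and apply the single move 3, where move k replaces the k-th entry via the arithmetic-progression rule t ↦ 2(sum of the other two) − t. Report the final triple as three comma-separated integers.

start (-4,-2,-2) = (f(1,0),f(0,1),f(1,1))
replace slot 3: 2·((-4)+(-2)) − (-2) = -10 → (-4,-2,-10)

-4,-2,-10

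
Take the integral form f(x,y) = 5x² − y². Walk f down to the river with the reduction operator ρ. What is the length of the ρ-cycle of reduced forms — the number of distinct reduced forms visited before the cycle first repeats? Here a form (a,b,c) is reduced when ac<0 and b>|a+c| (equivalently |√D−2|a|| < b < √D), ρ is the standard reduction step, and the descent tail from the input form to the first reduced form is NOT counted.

D = 20, ⌊√D⌋ = 4
descent: ρ → (-1,4,1)  [lands on river]
river: ρ → (1,4,-1)
ρ-cycle length = 2 (tail of 1 descent step not counted)

2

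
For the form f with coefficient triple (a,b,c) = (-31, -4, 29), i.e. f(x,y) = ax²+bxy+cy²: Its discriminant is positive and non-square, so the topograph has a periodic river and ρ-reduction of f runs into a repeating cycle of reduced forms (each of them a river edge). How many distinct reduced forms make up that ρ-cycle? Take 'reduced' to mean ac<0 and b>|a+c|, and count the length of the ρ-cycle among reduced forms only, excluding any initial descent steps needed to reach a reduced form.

D = 3612, ⌊√D⌋ = 60
descent: ρ → (29,4,-31)  [lands on river]
river: ρ → (-31,58,2)
river: ρ → (2,58,-31)
river: ρ → (-31,4,29)
river: ρ → (29,54,-6)
river: ρ → (-6,54,29)
ρ-cycle length = 6 (tail of 1 descent step not counted)

6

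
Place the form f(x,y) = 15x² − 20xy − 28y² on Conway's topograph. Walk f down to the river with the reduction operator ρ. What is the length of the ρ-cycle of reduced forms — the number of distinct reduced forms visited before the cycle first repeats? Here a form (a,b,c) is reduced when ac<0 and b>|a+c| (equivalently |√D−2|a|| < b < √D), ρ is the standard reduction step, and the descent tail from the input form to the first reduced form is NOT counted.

D = 2080, ⌊√D⌋ = 45
descent: ρ → (-28,20,15)  [lands on river]
river: ρ → (15,40,-8)
river: ρ → (-8,40,15)
river: ρ → (15,20,-28)
river: ρ → (-28,36,7)
river: ρ → (7,34,-33)
river: ρ → (-33,32,8)
river: ρ → (8,32,-33)
river: ρ → (-33,34,7)
river: ρ → (7,36,-28)
ρ-cycle length = 10 (tail of 1 descent step not counted)

10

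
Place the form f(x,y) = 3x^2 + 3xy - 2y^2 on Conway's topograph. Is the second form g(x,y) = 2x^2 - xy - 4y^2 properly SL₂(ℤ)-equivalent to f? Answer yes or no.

D₁ = 33, D₂ = 33
river cycle of f (length 4): (-2, 5, 1), (1, 5, -2), (-2, 3, 3), (3, 3, -2)
river cycle of g (length 4): (2, 3, -3), (-3, 3, 2), (2, 5, -1), (-1, 5, 2)
cycles differ ⇒ inequivalent

no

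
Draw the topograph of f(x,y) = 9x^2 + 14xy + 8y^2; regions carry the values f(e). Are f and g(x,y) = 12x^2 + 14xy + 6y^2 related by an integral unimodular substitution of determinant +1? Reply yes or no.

D₁ = -92, D₂ = -92
f: translate: b→-4 (≡14 mod 18), so (9,14,8)→(9,-4,3)
f: flip: (9,-4,3)→(3,4,9)
f: translate: b→-2 (≡4 mod 6), so (3,4,9)→(3,-2,8)
f: reduced (well bottom): (3,-2,8) with a≤c, −a<b≤a
g: translate: b→-10 (≡14 mod 24), so (12,14,6)→(12,-10,4)
g: flip: (12,-10,4)→(4,10,12)
g: translate: b→2 (≡10 mod 8), so (4,10,12)→(4,2,6)
g: reduced (well bottom): (4,2,6) with a≤c, −a<b≤a
reduced forms (3, -2, 8) vs (4, 2, 6) ⇒ inequivalent

no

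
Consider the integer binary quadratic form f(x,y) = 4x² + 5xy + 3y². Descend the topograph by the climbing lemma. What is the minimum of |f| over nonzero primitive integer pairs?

translate: b→-3 (≡5 mod 8), so (4,5,3)→(4,-3,2)
flip: (4,-3,2)→(2,3,4)
translate: b→-1 (≡3 mod 4), so (2,3,4)→(2,-1,3)
reduced (well bottom): (2,-1,3) with a≤c, −a<b≤a
well minimum = a = 2

2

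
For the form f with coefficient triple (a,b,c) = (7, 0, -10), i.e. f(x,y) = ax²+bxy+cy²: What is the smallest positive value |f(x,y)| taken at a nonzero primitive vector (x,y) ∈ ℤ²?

descent: ρ → (-10,0,7)
descent: ρ → (7,14,-3)  [lands on river]
river: ρ → (-3,16,2)
river: ρ → (2,16,-3)
river: ρ → (-3,14,7)
closes: descent 2, river 4
min |a| on river = 2

2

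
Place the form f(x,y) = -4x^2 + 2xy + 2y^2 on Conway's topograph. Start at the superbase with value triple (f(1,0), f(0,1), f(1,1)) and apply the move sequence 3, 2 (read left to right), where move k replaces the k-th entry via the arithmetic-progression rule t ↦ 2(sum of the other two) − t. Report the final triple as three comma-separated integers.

start (-4,2,0) = (f(1,0),f(0,1),f(1,1))
replace slot 3: 2·((-4)+2) − 0 = -4 → (-4,2,-4)
replace slot 2: 2·((-4)+(-4)) − 2 = -18 → (-4,-18,-4)

-4,-18,-4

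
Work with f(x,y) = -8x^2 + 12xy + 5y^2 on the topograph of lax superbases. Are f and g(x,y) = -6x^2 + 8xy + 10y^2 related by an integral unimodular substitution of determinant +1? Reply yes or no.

D₁ = 304, D₂ = 304
river cycle of f (length 12): (5, 8, -12), (-12, 16, 1), (1, 16, -12), (-12, 8, 5), (5, 12, -8), (-8, 4, 9), (9, 14, -3), (-3, 16, 4), (4, 16, -3), (-3, 14, 9), … (2 more)
river cycle of g (length 6): (10, 12, -4), (-4, 12, 10), (10, 8, -6), (-6, 16, 2), (2, 16, -6), (-6, 8, 10)
cycles differ ⇒ inequivalent

no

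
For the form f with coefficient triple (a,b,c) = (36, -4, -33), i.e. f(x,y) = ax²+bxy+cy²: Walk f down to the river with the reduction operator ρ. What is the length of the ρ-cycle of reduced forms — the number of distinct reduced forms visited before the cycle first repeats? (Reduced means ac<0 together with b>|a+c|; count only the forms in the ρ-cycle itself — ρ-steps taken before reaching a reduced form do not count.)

D = 4768, ⌊√D⌋ = 69
descent: ρ → (-33,4,36)  [lands on river]
river: ρ → (36,68,-1)
river: ρ → (-1,68,36)
river: ρ → (36,4,-33)
river: ρ → (-33,62,7)
river: ρ → (7,64,-24)
river: ρ → (-24,32,39)
river: ρ → (39,46,-17)
river: ρ → (-17,56,24)
river: ρ → (24,40,-33)
river: ρ → (-33,26,31)
river: ρ → (31,36,-28)
river: ρ → (-28,20,39)
river: ρ → (39,58,-9)
river: ρ → (-9,68,4)
river: ρ → (4,68,-9)
river: ρ → (-9,58,39)
river: ρ → (39,20,-28)
river: ρ → (-28,36,31)
river: ρ → (31,26,-33)
river: ρ → (-33,40,24)
river: ρ → (24,56,-17)
river: ρ → (-17,46,39)
river: ρ → (39,32,-24)
river: ρ → (-24,64,7)
river: ρ → (7,62,-33)
ρ-cycle length = 26 (tail of 1 descent step not counted)

26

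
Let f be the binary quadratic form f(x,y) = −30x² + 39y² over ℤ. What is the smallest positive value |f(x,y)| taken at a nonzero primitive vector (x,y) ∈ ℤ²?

descent: ρ → (39,0,-30)
descent: ρ → (-30,60,9)  [lands on river]
river: ρ → (9,66,-9)
river: ρ → (-9,60,30)
river: ρ → (30,60,-9)
river: ρ → (-9,66,9)
river: ρ → (9,60,-30)
closes: descent 2, river 6
min |a| on river = 9

9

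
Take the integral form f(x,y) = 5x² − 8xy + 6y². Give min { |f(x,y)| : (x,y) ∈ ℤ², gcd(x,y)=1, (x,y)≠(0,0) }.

translate: b→2 (≡-8 mod 10), so (5,-8,6)→(5,2,3)
flip: (5,2,3)→(3,-2,5)
reduced (well bottom): (3,-2,5) with a≤c, −a<b≤a
well minimum = a = 3

3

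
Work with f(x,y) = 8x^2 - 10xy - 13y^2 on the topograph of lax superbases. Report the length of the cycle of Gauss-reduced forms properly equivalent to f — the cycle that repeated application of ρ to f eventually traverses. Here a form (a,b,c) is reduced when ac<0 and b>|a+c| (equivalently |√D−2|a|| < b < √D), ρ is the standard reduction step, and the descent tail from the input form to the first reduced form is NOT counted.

D = 516, ⌊√D⌋ = 22
descent: ρ → (-13,10,8)  [lands on river]
river: ρ → (8,22,-1)
river: ρ → (-1,22,8)
river: ρ → (8,10,-13)
river: ρ → (-13,16,5)
river: ρ → (5,14,-16)
river: ρ → (-16,18,3)
river: ρ → (3,18,-16)
river: ρ → (-16,14,5)
river: ρ → (5,16,-13)
ρ-cycle length = 10 (tail of 1 descent step not counted)

10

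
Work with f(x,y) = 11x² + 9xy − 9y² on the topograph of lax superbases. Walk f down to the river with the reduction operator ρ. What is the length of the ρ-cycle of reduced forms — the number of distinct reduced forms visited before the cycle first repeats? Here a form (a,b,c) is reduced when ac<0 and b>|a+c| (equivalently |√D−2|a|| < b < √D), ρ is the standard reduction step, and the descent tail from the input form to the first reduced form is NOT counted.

D = 477, ⌊√D⌋ = 21
river: ρ → (-9,9,11)
river: ρ → (11,13,-7)
river: ρ → (-7,15,9)
river: ρ → (9,21,-1)
river: ρ → (-1,21,9)
river: ρ → (9,15,-7)
river: ρ → (-7,13,11)
river: ρ → (11,9,-9)
ρ-cycle length = 8 (tail of 0 descent steps not counted)

8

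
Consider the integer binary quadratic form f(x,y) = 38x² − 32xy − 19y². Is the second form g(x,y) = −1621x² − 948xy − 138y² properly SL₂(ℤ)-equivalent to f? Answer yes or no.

D₁ = 3912, D₂ = 3912
river cycle of f (length 10): (-19, 32, 38), (38, 44, -13), (-13, 60, 6), (6, 60, -13), (-13, 44, 38), (38, 32, -19), (-19, 44, 26), (26, 60, -3), (-3, 60, 26), (26, 44, -19)
river cycle of g (length 10): (-19, 32, 38), (38, 44, -13), (-13, 60, 6), (6, 60, -13), (-13, 44, 38), (38, 32, -19), (-19, 44, 26), (26, 60, -3), (-3, 60, 26), (26, 44, -19)
cycles coincide ⇒ equivalent

yes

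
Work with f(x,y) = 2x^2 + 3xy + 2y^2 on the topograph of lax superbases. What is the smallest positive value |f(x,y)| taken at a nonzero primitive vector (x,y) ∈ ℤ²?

translate: b→-1 (≡3 mod 4), so (2,3,2)→(2,-1,1)
flip: (2,-1,1)→(1,1,2)
reduced (well bottom): (1,1,2) with a≤c, −a<b≤a
well minimum = a = 1

1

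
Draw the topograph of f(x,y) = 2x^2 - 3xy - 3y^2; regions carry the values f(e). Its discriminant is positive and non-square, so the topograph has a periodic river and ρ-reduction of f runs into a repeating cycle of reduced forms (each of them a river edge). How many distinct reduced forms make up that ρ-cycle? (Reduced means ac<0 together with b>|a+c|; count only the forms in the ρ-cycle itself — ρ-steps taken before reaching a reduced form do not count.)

D = 33, ⌊√D⌋ = 5
descent: ρ → (-3,3,2)  [lands on river]
river: ρ → (2,5,-1)
river: ρ → (-1,5,2)
river: ρ → (2,3,-3)
ρ-cycle length = 4 (tail of 1 descent step not counted)

4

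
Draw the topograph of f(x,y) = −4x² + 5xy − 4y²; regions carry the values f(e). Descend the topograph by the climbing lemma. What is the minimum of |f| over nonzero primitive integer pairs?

translate: b→3 (≡-5 mod 8), so (4,-5,4)→(4,3,3)
flip: (4,3,3)→(3,-3,4)
translate: b→3 (≡-3 mod 6), so (3,-3,4)→(3,3,4)
reduced (well bottom): (3,3,4) with a≤c, −a<b≤a
well minimum |f| = |-3| = 3 (negative-definite)

3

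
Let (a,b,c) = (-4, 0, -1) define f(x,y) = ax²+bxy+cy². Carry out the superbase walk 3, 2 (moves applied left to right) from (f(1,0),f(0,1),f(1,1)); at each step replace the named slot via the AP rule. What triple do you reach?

start (-4,-1,-5) = (f(1,0),f(0,1),f(1,1))
replace slot 3: 2·((-4)+(-1)) − (-5) = -5 → (-4,-1,-5)
replace slot 2: 2·((-4)+(-5)) − (-1) = -17 → (-4,-17,-5)

-4,-17,-5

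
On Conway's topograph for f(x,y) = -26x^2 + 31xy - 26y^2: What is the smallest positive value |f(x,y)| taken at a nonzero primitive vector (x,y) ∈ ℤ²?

translate: b→21 (≡-31 mod 52), so (26,-31,26)→(26,21,21)
flip: (26,21,21)→(21,-21,26)
translate: b→21 (≡-21 mod 42), so (21,-21,26)→(21,21,26)
reduced (well bottom): (21,21,26) with a≤c, −a<b≤a
well minimum |f| = |-21| = 21 (negative-definite)

21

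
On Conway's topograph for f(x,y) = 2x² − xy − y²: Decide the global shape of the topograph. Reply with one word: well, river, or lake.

D = b²−4ac = (-1)² − 4·2·(-1) = 9
D = 3² is a perfect square ⇒ form factors over ℤ ⇒ lakes

lake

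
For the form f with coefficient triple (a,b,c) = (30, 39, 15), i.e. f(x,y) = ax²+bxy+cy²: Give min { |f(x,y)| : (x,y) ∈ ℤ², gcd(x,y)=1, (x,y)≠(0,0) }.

translate: b→-21 (≡39 mod 60), so (30,39,15)→(30,-21,6)
flip: (30,-21,6)→(6,21,30)
translate: b→-3 (≡21 mod 12), so (6,21,30)→(6,-3,12)
reduced (well bottom): (6,-3,12) with a≤c, −a<b≤a
well minimum = a = 6

6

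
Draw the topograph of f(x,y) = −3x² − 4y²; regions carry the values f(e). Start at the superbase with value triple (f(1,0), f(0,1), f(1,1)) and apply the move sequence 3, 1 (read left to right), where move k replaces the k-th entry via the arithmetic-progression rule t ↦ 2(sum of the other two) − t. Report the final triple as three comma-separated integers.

start (-3,-4,-7) = (f(1,0),f(0,1),f(1,1))
replace slot 3: 2·((-3)+(-4)) − (-7) = -7 → (-3,-4,-7)
replace slot 1: 2·((-4)+(-7)) − (-3) = -19 → (-19,-4,-7)

-19,-4,-7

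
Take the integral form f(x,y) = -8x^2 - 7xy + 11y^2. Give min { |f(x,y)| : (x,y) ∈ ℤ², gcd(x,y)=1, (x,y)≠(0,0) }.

descent: ρ → (11,7,-8)  [lands on river]
river: ρ → (-8,9,10)
river: ρ → (10,11,-7)
river: ρ → (-7,17,4)
river: ρ → (4,15,-11)
river: ρ → (-11,7,8)
river: ρ → (8,9,-10)
river: ρ → (-10,11,7)
river: ρ → (7,17,-4)
river: ρ → (-4,15,11)
closes: descent 1, river 10
min |a| on river = 4

4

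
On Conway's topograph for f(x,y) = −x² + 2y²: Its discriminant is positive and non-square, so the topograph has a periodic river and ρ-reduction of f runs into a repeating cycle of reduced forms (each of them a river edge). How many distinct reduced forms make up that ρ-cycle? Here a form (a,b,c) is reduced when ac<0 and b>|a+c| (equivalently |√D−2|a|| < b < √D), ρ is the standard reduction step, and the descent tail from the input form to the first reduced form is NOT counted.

D = 8, ⌊√D⌋ = 2
descent: ρ → (2,0,-1)
descent: ρ → (-1,2,1)  [lands on river]
river: ρ → (1,2,-1)
ρ-cycle length = 2 (tail of 2 descent steps not counted)

2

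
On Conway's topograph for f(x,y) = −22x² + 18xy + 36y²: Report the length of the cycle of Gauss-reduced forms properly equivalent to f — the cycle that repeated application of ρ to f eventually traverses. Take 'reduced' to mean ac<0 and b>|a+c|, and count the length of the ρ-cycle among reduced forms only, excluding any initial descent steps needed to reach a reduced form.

D = 3492, ⌊√D⌋ = 59
river: ρ → (36,54,-4)
river: ρ → (-4,58,8)
river: ρ → (8,54,-18)
river: ρ → (-18,54,8)
river: ρ → (8,58,-4)
river: ρ → (-4,54,36)
river: ρ → (36,18,-22)
river: ρ → (-22,26,32)
river: ρ → (32,38,-16)
river: ρ → (-16,58,2)
river: ρ → (2,58,-16)
river: ρ → (-16,38,32)
river: ρ → (32,26,-22)
river: ρ → (-22,18,36)
ρ-cycle length = 14 (tail of 0 descent steps not counted)

14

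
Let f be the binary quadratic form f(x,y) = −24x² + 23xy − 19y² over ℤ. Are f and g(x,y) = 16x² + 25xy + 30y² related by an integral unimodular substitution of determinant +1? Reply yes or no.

D₁ = -1295, D₂ = -1295
f is negative-definite; reduce −f:
−f: flip: (24,-23,19)→(19,23,24)
−f: translate: b→-15 (≡23 mod 38), so (19,23,24)→(19,-15,20)
−f: reduced (well bottom): (19,-15,20) with a≤c, −a<b≤a
flip sign back: reduced form of f is (-19,15,-20)
g: translate: b→-7 (≡25 mod 32), so (16,25,30)→(16,-7,21)
g: reduced (well bottom): (16,-7,21) with a≤c, −a<b≤a
reduced forms (-19, 15, -20) vs (16, -7, 21) ⇒ inequivalent

no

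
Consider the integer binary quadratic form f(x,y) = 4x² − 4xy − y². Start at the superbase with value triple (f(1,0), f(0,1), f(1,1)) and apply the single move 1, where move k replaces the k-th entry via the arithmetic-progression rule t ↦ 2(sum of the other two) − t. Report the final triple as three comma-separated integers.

start (4,-1,-1) = (f(1,0),f(0,1),f(1,1))
replace slot 1: 2·((-1)+(-1)) − 4 = -8 → (-8,-1,-1)

-8,-1,-1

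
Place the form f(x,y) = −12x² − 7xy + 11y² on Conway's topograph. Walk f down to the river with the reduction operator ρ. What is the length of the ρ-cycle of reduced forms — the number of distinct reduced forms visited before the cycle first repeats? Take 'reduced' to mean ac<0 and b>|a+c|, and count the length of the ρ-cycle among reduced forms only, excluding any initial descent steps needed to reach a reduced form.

D = 577, ⌊√D⌋ = 24
descent: ρ → (11,7,-12)  [lands on river]
river: ρ → (-12,17,6)
river: ρ → (6,19,-9)
river: ρ → (-9,17,8)
river: ρ → (8,15,-11)
river: ρ → (-11,7,12)
river: ρ → (12,17,-6)
river: ρ → (-6,19,9)
river: ρ → (9,17,-8)
river: ρ → (-8,15,11)
ρ-cycle length = 10 (tail of 1 descent step not counted)

10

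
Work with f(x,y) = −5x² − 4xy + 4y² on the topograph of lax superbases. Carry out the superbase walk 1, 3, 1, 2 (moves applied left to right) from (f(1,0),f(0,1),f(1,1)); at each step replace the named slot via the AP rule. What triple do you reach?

start (-5,4,-5) = (f(1,0),f(0,1),f(1,1))
replace slot 1: 2·(4+(-5)) − (-5) = 3 → (3,4,-5)
replace slot 3: 2·(3+4) − (-5) = 19 → (3,4,19)
replace slot 1: 2·(4+19) − 3 = 43 → (43,4,19)
replace slot 2: 2·(43+19) − 4 = 120 → (43,120,19)

43,120,19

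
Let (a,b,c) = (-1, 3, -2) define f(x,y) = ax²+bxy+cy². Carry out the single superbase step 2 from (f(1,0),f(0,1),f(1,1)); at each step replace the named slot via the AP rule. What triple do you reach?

start (-1,-2,0) = (f(1,0),f(0,1),f(1,1))
replace slot 2: 2·((-1)+0) − (-2) = 0 → (-1,0,0)

-1,0,0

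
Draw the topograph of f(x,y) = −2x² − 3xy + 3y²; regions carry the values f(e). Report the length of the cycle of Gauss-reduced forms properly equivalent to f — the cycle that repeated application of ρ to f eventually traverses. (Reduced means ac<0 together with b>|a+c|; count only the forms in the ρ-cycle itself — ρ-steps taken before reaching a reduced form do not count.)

D = 33, ⌊√D⌋ = 5
descent: ρ → (3,3,-2)  [lands on river]
river: ρ → (-2,5,1)
river: ρ → (1,5,-2)
river: ρ → (-2,3,3)
ρ-cycle length = 4 (tail of 1 descent step not counted)

4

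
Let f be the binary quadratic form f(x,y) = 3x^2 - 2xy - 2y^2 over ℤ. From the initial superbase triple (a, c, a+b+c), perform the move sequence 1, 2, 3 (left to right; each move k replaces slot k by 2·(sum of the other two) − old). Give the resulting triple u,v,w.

start (3,-2,-1) = (f(1,0),f(0,1),f(1,1))
replace slot 1: 2·((-2)+(-1)) − 3 = -9 → (-9,-2,-1)
replace slot 2: 2·((-9)+(-1)) − (-2) = -18 → (-9,-18,-1)
replace slot 3: 2·((-9)+(-18)) − (-1) = -53 → (-9,-18,-53)

-9,-18,-53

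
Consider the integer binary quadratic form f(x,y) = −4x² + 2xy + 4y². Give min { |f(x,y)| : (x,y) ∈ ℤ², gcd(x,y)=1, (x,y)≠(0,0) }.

river: ρ → (4,6,-2)
river: ρ → (-2,6,4)
river: ρ → (4,2,-4)
river: ρ → (-4,6,2)
river: ρ → (2,6,-4)
river: ρ → (-4,2,4)
closes: descent 0, river 6
min |a| on river = 2

2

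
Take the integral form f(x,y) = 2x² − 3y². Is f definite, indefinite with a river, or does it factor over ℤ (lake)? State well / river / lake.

D = b²−4ac = 0² − 4·2·(-3) = 24
D > 0 non-square ⇒ indefinite ⇒ periodic river

river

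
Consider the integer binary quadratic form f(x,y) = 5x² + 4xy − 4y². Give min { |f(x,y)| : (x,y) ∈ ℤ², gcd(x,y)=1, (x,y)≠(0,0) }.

river: ρ → (-4,4,5)
river: ρ → (5,6,-3)
river: ρ → (-3,6,5)
river: ρ → (5,4,-4)
closes: descent 0, river 4
min |a| on river = 3

3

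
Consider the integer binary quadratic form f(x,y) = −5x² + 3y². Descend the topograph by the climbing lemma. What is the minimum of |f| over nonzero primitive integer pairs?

descent: ρ → (3,6,-2)  [lands on river]
river: ρ → (-2,6,3)
closes: descent 1, river 2
min |a| on river = 2

2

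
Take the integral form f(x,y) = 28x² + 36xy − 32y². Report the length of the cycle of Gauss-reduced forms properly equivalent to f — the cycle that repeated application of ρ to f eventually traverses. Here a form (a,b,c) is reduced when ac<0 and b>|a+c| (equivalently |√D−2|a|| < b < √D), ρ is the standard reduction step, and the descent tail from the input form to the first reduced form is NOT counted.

D = 4880, ⌊√D⌋ = 69
river: ρ → (-32,28,32)
river: ρ → (32,36,-28)
river: ρ → (-28,20,40)
river: ρ → (40,60,-8)
river: ρ → (-8,68,8)
river: ρ → (8,60,-40)
river: ρ → (-40,20,28)
river: ρ → (28,36,-32)
ρ-cycle length = 8 (tail of 0 descent steps not counted)

8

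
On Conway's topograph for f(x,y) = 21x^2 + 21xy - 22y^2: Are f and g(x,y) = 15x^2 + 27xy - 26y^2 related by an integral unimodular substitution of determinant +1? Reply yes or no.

D₁ = 2289, D₂ = 2289
river cycle of f (length 18): (-22, 23, 20), (20, 17, -25), (-25, 33, 12), (12, 39, -16), (-16, 25, 26), (26, 27, -15), (-15, 33, 20), (20, 47, -1), (-1, 47, 20), (20, 33, -15), … (8 more)
river cycle of g (length 18): (-26, 25, 16), (16, 39, -12), (-12, 33, 25), (25, 17, -20), (-20, 23, 22), (22, 21, -21), (-21, 21, 22), (22, 23, -20), (-20, 17, 25), (25, 33, -12), … (8 more)
cycles differ ⇒ inequivalent

no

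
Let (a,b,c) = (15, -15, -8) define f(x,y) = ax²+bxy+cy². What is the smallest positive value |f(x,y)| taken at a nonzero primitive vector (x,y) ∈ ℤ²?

descent: ρ → (-8,15,15)  [lands on river]
river: ρ → (15,15,-8)
river: ρ → (-8,17,13)
river: ρ → (13,9,-12)
river: ρ → (-12,15,10)
river: ρ → (10,25,-2)
river: ρ → (-2,23,22)
river: ρ → (22,21,-3)
river: ρ → (-3,21,22)
river: ρ → (22,23,-2)
river: ρ → (-2,25,10)
river: ρ → (10,15,-12)
river: ρ → (-12,9,13)
river: ρ → (13,17,-8)
closes: descent 1, river 14
min |a| on river = 2

2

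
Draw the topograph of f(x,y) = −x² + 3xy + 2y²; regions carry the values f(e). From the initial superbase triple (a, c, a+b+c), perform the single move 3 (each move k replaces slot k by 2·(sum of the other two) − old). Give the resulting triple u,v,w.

start (-1,2,4) = (f(1,0),f(0,1),f(1,1))
replace slot 3: 2·((-1)+2) − 4 = -2 → (-1,2,-2)

-1,2,-2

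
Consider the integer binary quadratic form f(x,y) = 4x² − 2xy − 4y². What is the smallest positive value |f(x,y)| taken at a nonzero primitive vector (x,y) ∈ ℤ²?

descent: ρ → (-4,2,4)  [lands on river]
river: ρ → (4,6,-2)
river: ρ → (-2,6,4)
river: ρ → (4,2,-4)
river: ρ → (-4,6,2)
river: ρ → (2,6,-4)
closes: descent 1, river 6
min |a| on river = 2

2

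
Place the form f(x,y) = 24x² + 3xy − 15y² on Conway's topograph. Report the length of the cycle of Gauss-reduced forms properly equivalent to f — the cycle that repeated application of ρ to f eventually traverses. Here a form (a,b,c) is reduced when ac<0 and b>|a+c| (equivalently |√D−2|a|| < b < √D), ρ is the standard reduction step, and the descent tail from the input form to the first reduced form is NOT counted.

D = 1449, ⌊√D⌋ = 38
descent: ρ → (-15,27,12)  [lands on river]
river: ρ → (12,21,-21)
river: ρ → (-21,21,12)
river: ρ → (12,27,-15)
river: ρ → (-15,33,6)
river: ρ → (6,27,-30)
river: ρ → (-30,33,3)
river: ρ → (3,33,-30)
river: ρ → (-30,27,6)
river: ρ → (6,33,-15)
ρ-cycle length = 10 (tail of 1 descent step not counted)

10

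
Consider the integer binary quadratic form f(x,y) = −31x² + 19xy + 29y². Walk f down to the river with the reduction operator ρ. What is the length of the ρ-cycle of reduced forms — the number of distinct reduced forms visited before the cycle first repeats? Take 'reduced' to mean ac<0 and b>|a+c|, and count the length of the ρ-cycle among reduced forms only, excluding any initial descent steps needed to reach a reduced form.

D = 3957, ⌊√D⌋ = 62
river: ρ → (29,39,-21)
river: ρ → (-21,45,23)
river: ρ → (23,47,-19)
river: ρ → (-19,29,41)
river: ρ → (41,53,-7)
river: ρ → (-7,59,17)
river: ρ → (17,43,-31)
river: ρ → (-31,19,29)
ρ-cycle length = 8 (tail of 0 descent steps not counted)

8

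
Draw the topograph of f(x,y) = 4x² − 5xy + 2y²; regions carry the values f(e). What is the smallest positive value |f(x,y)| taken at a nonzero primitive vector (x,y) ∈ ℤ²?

translate: b→3 (≡-5 mod 8), so (4,-5,2)→(4,3,1)
flip: (4,3,1)→(1,-3,4)
translate: b→1 (≡-3 mod 2), so (1,-3,4)→(1,1,2)
reduced (well bottom): (1,1,2) with a≤c, −a<b≤a
well minimum = a = 1

1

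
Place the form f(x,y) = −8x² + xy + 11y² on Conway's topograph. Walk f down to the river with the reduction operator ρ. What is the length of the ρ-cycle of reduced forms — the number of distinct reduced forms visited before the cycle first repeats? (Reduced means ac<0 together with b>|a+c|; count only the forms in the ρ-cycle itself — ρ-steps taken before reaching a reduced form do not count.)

D = 353, ⌊√D⌋ = 18
descent: ρ → (11,-1,-8)
descent: ρ → (-8,17,2)  [lands on river]
river: ρ → (2,15,-16)
river: ρ → (-16,17,1)
river: ρ → (1,17,-16)
river: ρ → (-16,15,2)
river: ρ → (2,17,-8)
river: ρ → (-8,15,4)
river: ρ → (4,17,-4)
river: ρ → (-4,15,8)
river: ρ → (8,17,-2)
river: ρ → (-2,15,16)
river: ρ → (16,17,-1)
river: ρ → (-1,17,16)
river: ρ → (16,15,-2)
river: ρ → (-2,17,8)
river: ρ → (8,15,-4)
river: ρ → (-4,17,4)
river: ρ → (4,15,-8)
ρ-cycle length = 18 (tail of 2 descent steps not counted)

18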